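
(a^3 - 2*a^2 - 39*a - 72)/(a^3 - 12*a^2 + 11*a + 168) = (a + 3)/(a - 7)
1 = 1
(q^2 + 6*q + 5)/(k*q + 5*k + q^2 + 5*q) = (q + 1)/(k + q)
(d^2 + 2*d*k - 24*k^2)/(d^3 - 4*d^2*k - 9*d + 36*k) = (d + 6*k)/(d^2 - 9)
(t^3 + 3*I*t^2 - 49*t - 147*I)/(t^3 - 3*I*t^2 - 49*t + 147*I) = (t + 3*I)/(t - 3*I)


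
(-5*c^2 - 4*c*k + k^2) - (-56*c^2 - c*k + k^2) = 51*c^2 - 3*c*k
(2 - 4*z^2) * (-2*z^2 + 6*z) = 8*z^4 - 24*z^3 - 4*z^2 + 12*z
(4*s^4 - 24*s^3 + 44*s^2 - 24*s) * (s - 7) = 4*s^5 - 52*s^4 + 212*s^3 - 332*s^2 + 168*s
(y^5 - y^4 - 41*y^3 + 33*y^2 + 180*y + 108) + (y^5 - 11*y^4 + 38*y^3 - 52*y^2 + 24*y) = 2*y^5 - 12*y^4 - 3*y^3 - 19*y^2 + 204*y + 108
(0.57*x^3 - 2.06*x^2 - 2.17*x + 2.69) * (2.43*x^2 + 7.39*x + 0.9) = 1.3851*x^5 - 0.793500000000002*x^4 - 19.9835*x^3 - 11.3536*x^2 + 17.9261*x + 2.421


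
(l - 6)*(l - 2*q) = l^2 - 2*l*q - 6*l + 12*q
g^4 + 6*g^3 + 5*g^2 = g^2*(g + 1)*(g + 5)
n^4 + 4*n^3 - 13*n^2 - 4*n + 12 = (n - 2)*(n - 1)*(n + 1)*(n + 6)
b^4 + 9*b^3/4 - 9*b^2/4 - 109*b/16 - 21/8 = (b - 7/4)*(b + 1/2)*(b + 3/2)*(b + 2)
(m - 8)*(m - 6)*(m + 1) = m^3 - 13*m^2 + 34*m + 48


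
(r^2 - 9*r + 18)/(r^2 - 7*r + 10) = (r^2 - 9*r + 18)/(r^2 - 7*r + 10)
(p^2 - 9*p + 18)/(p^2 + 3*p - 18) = (p - 6)/(p + 6)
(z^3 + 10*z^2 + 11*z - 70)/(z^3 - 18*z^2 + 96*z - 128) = (z^2 + 12*z + 35)/(z^2 - 16*z + 64)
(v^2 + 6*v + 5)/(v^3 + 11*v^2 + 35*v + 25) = 1/(v + 5)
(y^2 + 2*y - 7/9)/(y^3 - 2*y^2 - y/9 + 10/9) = (9*y^2 + 18*y - 7)/(9*y^3 - 18*y^2 - y + 10)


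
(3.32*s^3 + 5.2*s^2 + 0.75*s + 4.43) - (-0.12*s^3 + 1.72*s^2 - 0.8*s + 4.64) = 3.44*s^3 + 3.48*s^2 + 1.55*s - 0.21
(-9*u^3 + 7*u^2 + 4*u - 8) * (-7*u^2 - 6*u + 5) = 63*u^5 + 5*u^4 - 115*u^3 + 67*u^2 + 68*u - 40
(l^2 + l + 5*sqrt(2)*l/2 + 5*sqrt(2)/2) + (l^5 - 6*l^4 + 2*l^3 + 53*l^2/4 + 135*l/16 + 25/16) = l^5 - 6*l^4 + 2*l^3 + 57*l^2/4 + 5*sqrt(2)*l/2 + 151*l/16 + 25/16 + 5*sqrt(2)/2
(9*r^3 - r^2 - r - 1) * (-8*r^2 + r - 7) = -72*r^5 + 17*r^4 - 56*r^3 + 14*r^2 + 6*r + 7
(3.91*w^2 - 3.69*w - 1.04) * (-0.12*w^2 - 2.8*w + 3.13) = -0.4692*w^4 - 10.5052*w^3 + 22.6951*w^2 - 8.6377*w - 3.2552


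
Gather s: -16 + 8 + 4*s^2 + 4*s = 4*s^2 + 4*s - 8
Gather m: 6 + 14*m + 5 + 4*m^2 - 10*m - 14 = 4*m^2 + 4*m - 3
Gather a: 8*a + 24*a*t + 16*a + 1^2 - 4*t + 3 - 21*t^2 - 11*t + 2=a*(24*t + 24) - 21*t^2 - 15*t + 6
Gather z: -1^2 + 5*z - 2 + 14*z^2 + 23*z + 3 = 14*z^2 + 28*z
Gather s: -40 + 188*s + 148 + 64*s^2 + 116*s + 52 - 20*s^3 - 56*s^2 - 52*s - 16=-20*s^3 + 8*s^2 + 252*s + 144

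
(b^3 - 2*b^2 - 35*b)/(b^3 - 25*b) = (b - 7)/(b - 5)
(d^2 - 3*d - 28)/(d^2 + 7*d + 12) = (d - 7)/(d + 3)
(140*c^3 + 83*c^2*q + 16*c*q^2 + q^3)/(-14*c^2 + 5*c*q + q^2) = (20*c^2 + 9*c*q + q^2)/(-2*c + q)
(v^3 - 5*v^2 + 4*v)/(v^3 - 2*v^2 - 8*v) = (v - 1)/(v + 2)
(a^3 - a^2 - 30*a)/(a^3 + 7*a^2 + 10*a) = (a - 6)/(a + 2)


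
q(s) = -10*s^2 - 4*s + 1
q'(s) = -20*s - 4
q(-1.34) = -11.60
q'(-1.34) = 22.80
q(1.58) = -30.28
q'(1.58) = -35.60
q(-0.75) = -1.62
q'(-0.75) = 11.00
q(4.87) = -255.65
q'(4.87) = -101.40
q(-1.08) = -6.34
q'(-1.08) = 17.60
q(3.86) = -163.44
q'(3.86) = -81.20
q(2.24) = -58.14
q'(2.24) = -48.80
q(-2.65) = -58.62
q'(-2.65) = 49.00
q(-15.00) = -2189.00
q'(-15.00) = 296.00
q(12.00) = -1487.00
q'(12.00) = -244.00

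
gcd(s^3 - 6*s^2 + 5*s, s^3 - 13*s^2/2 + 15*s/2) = s^2 - 5*s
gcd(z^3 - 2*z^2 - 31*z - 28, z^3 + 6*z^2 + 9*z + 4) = z^2 + 5*z + 4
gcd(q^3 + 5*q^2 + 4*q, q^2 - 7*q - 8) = q + 1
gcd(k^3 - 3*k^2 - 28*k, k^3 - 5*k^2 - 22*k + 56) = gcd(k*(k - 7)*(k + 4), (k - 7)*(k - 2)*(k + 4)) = k^2 - 3*k - 28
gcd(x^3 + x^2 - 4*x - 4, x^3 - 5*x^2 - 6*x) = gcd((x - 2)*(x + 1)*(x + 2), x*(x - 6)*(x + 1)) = x + 1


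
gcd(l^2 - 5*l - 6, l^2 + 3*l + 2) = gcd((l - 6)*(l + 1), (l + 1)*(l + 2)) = l + 1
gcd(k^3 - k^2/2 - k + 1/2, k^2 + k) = k + 1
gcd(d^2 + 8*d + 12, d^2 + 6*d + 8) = d + 2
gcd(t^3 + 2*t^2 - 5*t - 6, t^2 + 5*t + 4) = t + 1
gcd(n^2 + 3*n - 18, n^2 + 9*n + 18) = n + 6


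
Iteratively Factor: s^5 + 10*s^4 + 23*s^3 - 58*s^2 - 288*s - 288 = (s + 2)*(s^4 + 8*s^3 + 7*s^2 - 72*s - 144) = (s - 3)*(s + 2)*(s^3 + 11*s^2 + 40*s + 48) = (s - 3)*(s + 2)*(s + 4)*(s^2 + 7*s + 12) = (s - 3)*(s + 2)*(s + 3)*(s + 4)*(s + 4)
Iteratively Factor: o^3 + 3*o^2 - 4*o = (o + 4)*(o^2 - o) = (o - 1)*(o + 4)*(o)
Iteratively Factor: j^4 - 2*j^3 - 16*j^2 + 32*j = (j + 4)*(j^3 - 6*j^2 + 8*j) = (j - 2)*(j + 4)*(j^2 - 4*j) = j*(j - 2)*(j + 4)*(j - 4)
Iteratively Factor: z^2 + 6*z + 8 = (z + 4)*(z + 2)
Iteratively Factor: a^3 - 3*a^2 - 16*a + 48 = (a + 4)*(a^2 - 7*a + 12) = (a - 3)*(a + 4)*(a - 4)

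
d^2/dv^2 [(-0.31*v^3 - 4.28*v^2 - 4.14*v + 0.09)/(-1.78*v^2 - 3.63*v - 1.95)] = (-8.88178419700125e-16*v^5 + 2.8421709430404e-14*v^4 - 23.057574*v^3 - 77.6802059999999*v^2 - 82.636146*v - 27.807642)/(5.639752*v^6 + 34.503876*v^5 + 88.899786*v^4 + 123.430527*v^3 + 97.390215*v^2 + 41.409225*v + 7.414875)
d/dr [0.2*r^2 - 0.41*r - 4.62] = 0.4*r - 0.41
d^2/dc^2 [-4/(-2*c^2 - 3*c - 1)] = 8*(-4*c^2 - 6*c + (4*c + 3)^2 - 2)/(2*c^2 + 3*c + 1)^3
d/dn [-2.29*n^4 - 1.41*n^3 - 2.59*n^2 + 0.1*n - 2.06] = -9.16*n^3 - 4.23*n^2 - 5.18*n + 0.1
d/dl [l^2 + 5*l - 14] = 2*l + 5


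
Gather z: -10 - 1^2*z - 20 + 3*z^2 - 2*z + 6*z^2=9*z^2 - 3*z - 30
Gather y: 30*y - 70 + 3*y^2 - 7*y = 3*y^2 + 23*y - 70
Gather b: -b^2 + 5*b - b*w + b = -b^2 + b*(6 - w)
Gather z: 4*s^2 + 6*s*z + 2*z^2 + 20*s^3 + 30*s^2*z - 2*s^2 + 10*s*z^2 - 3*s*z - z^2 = 20*s^3 + 2*s^2 + z^2*(10*s + 1) + z*(30*s^2 + 3*s)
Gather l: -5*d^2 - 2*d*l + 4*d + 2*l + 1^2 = -5*d^2 + 4*d + l*(2 - 2*d) + 1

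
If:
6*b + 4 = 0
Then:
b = -2/3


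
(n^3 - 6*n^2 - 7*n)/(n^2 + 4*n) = (n^2 - 6*n - 7)/(n + 4)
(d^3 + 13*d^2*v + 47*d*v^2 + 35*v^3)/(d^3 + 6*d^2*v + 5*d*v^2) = (d + 7*v)/d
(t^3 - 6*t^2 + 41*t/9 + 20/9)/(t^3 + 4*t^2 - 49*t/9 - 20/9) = (t - 5)/(t + 5)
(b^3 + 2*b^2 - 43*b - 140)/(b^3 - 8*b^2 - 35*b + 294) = (b^2 + 9*b + 20)/(b^2 - b - 42)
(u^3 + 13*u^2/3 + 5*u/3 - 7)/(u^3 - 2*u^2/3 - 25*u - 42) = (u - 1)/(u - 6)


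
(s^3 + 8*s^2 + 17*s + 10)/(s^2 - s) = (s^3 + 8*s^2 + 17*s + 10)/(s*(s - 1))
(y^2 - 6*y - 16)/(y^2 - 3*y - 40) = (y + 2)/(y + 5)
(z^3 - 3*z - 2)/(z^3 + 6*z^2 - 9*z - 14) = (z + 1)/(z + 7)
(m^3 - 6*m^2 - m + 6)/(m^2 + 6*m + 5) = (m^2 - 7*m + 6)/(m + 5)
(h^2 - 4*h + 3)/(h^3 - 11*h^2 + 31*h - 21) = 1/(h - 7)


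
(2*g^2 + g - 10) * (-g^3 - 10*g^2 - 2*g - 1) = -2*g^5 - 21*g^4 - 4*g^3 + 96*g^2 + 19*g + 10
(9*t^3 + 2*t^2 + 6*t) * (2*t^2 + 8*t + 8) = 18*t^5 + 76*t^4 + 100*t^3 + 64*t^2 + 48*t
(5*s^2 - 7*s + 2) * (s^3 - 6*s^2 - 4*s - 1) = 5*s^5 - 37*s^4 + 24*s^3 + 11*s^2 - s - 2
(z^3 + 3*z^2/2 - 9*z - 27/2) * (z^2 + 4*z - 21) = z^5 + 11*z^4/2 - 24*z^3 - 81*z^2 + 135*z + 567/2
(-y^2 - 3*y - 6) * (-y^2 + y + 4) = y^4 + 2*y^3 - y^2 - 18*y - 24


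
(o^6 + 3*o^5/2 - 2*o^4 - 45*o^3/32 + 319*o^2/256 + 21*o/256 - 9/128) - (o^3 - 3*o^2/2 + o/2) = o^6 + 3*o^5/2 - 2*o^4 - 77*o^3/32 + 703*o^2/256 - 107*o/256 - 9/128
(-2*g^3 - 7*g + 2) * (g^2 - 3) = -2*g^5 - g^3 + 2*g^2 + 21*g - 6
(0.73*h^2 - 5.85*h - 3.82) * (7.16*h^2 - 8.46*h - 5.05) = 5.2268*h^4 - 48.0618*h^3 + 18.4533*h^2 + 61.8597*h + 19.291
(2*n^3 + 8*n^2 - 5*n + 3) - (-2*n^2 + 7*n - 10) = 2*n^3 + 10*n^2 - 12*n + 13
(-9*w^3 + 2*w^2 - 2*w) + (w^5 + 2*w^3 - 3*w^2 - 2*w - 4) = w^5 - 7*w^3 - w^2 - 4*w - 4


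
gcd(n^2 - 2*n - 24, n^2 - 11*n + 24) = 1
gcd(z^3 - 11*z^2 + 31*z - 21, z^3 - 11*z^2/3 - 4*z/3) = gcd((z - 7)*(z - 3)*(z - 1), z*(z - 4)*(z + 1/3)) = 1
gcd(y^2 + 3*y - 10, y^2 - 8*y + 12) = y - 2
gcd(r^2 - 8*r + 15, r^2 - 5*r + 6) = r - 3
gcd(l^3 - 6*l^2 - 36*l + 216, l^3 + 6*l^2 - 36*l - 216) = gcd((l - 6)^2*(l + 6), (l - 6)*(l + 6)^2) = l^2 - 36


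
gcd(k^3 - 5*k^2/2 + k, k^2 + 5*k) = k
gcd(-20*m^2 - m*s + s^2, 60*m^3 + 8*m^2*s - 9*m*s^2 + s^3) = -5*m + s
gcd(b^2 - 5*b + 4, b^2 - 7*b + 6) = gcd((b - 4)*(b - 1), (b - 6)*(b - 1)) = b - 1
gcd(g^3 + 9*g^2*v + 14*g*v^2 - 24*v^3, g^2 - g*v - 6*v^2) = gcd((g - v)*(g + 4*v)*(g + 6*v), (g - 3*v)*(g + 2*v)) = 1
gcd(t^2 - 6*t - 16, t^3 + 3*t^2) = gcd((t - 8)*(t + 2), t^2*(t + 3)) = 1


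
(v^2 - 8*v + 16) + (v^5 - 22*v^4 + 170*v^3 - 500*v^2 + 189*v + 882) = v^5 - 22*v^4 + 170*v^3 - 499*v^2 + 181*v + 898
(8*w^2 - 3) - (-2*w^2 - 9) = 10*w^2 + 6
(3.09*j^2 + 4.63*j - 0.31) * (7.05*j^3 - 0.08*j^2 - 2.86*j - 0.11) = 21.7845*j^5 + 32.3943*j^4 - 11.3933*j^3 - 13.5569*j^2 + 0.3773*j + 0.0341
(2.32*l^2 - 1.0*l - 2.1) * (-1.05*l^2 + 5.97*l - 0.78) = -2.436*l^4 + 14.9004*l^3 - 5.5746*l^2 - 11.757*l + 1.638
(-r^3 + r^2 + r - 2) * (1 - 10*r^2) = 10*r^5 - 10*r^4 - 11*r^3 + 21*r^2 + r - 2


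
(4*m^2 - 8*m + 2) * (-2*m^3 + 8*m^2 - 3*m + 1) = -8*m^5 + 48*m^4 - 80*m^3 + 44*m^2 - 14*m + 2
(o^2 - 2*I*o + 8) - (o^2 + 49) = -2*I*o - 41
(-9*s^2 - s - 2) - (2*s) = -9*s^2 - 3*s - 2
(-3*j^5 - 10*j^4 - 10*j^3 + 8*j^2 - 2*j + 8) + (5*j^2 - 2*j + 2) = -3*j^5 - 10*j^4 - 10*j^3 + 13*j^2 - 4*j + 10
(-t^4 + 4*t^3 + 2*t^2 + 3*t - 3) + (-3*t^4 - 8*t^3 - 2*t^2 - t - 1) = -4*t^4 - 4*t^3 + 2*t - 4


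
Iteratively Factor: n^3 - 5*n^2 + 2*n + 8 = (n + 1)*(n^2 - 6*n + 8) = (n - 2)*(n + 1)*(n - 4)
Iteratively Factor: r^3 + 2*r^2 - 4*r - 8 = (r + 2)*(r^2 - 4) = (r + 2)^2*(r - 2)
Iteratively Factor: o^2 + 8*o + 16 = (o + 4)*(o + 4)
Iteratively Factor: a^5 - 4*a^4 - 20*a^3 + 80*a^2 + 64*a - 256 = (a + 4)*(a^4 - 8*a^3 + 12*a^2 + 32*a - 64) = (a - 4)*(a + 4)*(a^3 - 4*a^2 - 4*a + 16) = (a - 4)*(a + 2)*(a + 4)*(a^2 - 6*a + 8) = (a - 4)*(a - 2)*(a + 2)*(a + 4)*(a - 4)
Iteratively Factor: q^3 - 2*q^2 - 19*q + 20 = (q + 4)*(q^2 - 6*q + 5) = (q - 1)*(q + 4)*(q - 5)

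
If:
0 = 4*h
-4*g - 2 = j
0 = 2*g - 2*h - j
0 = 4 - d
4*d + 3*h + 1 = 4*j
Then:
No Solution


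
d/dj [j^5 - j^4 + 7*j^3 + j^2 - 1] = j*(5*j^3 - 4*j^2 + 21*j + 2)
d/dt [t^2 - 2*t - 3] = 2*t - 2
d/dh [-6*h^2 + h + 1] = 1 - 12*h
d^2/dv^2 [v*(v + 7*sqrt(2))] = 2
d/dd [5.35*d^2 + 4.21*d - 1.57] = 10.7*d + 4.21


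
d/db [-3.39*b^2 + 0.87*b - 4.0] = 0.87 - 6.78*b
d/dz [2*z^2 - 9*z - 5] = 4*z - 9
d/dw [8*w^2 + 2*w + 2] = 16*w + 2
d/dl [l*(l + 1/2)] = 2*l + 1/2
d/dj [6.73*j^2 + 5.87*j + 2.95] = 13.46*j + 5.87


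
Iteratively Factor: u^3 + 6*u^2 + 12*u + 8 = (u + 2)*(u^2 + 4*u + 4) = (u + 2)^2*(u + 2)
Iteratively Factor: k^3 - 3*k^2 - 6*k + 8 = (k + 2)*(k^2 - 5*k + 4) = (k - 4)*(k + 2)*(k - 1)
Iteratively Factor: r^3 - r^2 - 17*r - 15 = (r + 3)*(r^2 - 4*r - 5) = (r - 5)*(r + 3)*(r + 1)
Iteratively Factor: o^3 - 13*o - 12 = (o + 1)*(o^2 - o - 12) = (o - 4)*(o + 1)*(o + 3)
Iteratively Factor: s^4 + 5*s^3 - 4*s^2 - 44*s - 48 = (s + 2)*(s^3 + 3*s^2 - 10*s - 24) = (s + 2)^2*(s^2 + s - 12) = (s + 2)^2*(s + 4)*(s - 3)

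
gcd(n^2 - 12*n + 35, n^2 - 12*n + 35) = n^2 - 12*n + 35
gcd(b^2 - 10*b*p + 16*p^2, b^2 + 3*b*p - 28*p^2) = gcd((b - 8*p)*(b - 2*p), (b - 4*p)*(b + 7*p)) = 1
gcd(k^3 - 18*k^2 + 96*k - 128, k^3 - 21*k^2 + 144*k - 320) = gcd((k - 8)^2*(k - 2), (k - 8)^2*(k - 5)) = k^2 - 16*k + 64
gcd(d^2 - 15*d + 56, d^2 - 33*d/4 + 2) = d - 8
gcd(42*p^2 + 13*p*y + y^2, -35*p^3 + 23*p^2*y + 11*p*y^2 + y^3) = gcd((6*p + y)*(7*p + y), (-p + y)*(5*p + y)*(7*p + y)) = 7*p + y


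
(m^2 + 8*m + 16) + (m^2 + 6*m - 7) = 2*m^2 + 14*m + 9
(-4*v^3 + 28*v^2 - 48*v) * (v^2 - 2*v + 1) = -4*v^5 + 36*v^4 - 108*v^3 + 124*v^2 - 48*v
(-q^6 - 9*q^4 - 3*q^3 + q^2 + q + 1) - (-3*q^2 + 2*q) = -q^6 - 9*q^4 - 3*q^3 + 4*q^2 - q + 1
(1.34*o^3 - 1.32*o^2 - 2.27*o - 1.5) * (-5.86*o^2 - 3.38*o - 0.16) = -7.8524*o^5 + 3.206*o^4 + 17.5494*o^3 + 16.6738*o^2 + 5.4332*o + 0.24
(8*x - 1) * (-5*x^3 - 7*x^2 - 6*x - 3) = -40*x^4 - 51*x^3 - 41*x^2 - 18*x + 3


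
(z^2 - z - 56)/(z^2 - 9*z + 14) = (z^2 - z - 56)/(z^2 - 9*z + 14)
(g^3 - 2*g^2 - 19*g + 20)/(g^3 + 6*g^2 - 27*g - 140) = (g - 1)/(g + 7)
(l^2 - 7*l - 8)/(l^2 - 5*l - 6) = (l - 8)/(l - 6)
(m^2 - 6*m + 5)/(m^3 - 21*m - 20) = (m - 1)/(m^2 + 5*m + 4)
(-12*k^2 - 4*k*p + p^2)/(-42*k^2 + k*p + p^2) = (2*k + p)/(7*k + p)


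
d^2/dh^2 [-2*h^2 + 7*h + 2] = -4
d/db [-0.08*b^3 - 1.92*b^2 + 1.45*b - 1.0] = -0.24*b^2 - 3.84*b + 1.45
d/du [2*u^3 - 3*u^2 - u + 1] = 6*u^2 - 6*u - 1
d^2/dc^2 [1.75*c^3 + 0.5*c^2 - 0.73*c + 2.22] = 10.5*c + 1.0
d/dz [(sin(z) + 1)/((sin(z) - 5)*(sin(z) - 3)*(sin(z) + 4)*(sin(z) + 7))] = (-3*sin(z)^4 - 10*sin(z)^3 + 36*sin(z)^2 + 90*sin(z) + 479)*cos(z)/((sin(z) - 5)^2*(sin(z) - 3)^2*(sin(z) + 4)^2*(sin(z) + 7)^2)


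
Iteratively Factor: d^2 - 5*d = (d)*(d - 5)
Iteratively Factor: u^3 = (u)*(u^2) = u^2*(u)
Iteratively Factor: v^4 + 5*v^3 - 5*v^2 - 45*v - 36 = (v + 4)*(v^3 + v^2 - 9*v - 9) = (v + 1)*(v + 4)*(v^2 - 9) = (v - 3)*(v + 1)*(v + 4)*(v + 3)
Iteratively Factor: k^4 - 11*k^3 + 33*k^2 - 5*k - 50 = (k - 2)*(k^3 - 9*k^2 + 15*k + 25) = (k - 2)*(k + 1)*(k^2 - 10*k + 25) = (k - 5)*(k - 2)*(k + 1)*(k - 5)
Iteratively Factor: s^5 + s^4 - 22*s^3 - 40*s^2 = (s + 2)*(s^4 - s^3 - 20*s^2) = s*(s + 2)*(s^3 - s^2 - 20*s) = s*(s - 5)*(s + 2)*(s^2 + 4*s) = s^2*(s - 5)*(s + 2)*(s + 4)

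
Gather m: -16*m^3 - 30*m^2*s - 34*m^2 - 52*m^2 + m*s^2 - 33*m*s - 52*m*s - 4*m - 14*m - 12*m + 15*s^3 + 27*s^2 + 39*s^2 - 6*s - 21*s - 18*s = -16*m^3 + m^2*(-30*s - 86) + m*(s^2 - 85*s - 30) + 15*s^3 + 66*s^2 - 45*s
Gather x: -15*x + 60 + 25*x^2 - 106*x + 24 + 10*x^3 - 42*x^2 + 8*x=10*x^3 - 17*x^2 - 113*x + 84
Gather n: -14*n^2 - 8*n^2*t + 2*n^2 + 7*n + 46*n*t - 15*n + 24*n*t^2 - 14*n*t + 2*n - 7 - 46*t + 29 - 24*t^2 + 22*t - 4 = n^2*(-8*t - 12) + n*(24*t^2 + 32*t - 6) - 24*t^2 - 24*t + 18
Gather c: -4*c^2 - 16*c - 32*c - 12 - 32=-4*c^2 - 48*c - 44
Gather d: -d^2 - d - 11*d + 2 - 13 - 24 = -d^2 - 12*d - 35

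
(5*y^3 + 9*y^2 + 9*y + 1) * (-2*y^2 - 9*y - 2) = -10*y^5 - 63*y^4 - 109*y^3 - 101*y^2 - 27*y - 2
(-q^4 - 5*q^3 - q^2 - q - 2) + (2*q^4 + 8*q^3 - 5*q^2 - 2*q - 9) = q^4 + 3*q^3 - 6*q^2 - 3*q - 11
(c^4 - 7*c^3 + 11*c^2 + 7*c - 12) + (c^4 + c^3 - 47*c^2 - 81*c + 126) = 2*c^4 - 6*c^3 - 36*c^2 - 74*c + 114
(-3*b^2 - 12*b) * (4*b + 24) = -12*b^3 - 120*b^2 - 288*b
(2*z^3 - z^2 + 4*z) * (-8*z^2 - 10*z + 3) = -16*z^5 - 12*z^4 - 16*z^3 - 43*z^2 + 12*z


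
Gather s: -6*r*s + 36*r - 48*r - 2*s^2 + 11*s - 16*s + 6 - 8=-12*r - 2*s^2 + s*(-6*r - 5) - 2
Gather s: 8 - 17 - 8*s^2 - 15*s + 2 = -8*s^2 - 15*s - 7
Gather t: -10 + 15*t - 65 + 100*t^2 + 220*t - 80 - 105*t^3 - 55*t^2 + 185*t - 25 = -105*t^3 + 45*t^2 + 420*t - 180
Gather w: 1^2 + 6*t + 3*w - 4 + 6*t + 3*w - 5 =12*t + 6*w - 8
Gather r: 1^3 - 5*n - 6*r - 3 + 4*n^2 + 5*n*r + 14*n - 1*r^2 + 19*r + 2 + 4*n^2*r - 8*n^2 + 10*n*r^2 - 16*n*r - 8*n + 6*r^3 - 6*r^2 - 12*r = -4*n^2 + n + 6*r^3 + r^2*(10*n - 7) + r*(4*n^2 - 11*n + 1)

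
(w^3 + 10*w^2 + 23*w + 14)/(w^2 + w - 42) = (w^2 + 3*w + 2)/(w - 6)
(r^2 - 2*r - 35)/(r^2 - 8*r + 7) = (r + 5)/(r - 1)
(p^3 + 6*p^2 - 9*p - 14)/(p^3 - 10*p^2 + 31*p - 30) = (p^2 + 8*p + 7)/(p^2 - 8*p + 15)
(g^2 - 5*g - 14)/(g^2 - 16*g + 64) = (g^2 - 5*g - 14)/(g^2 - 16*g + 64)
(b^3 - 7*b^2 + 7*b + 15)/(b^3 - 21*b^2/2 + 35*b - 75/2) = 2*(b + 1)/(2*b - 5)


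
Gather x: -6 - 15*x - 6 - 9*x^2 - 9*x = -9*x^2 - 24*x - 12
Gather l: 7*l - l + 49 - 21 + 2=6*l + 30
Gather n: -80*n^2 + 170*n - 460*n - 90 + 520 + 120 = -80*n^2 - 290*n + 550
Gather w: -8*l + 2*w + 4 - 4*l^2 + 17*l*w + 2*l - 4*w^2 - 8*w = -4*l^2 - 6*l - 4*w^2 + w*(17*l - 6) + 4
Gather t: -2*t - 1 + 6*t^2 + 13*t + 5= 6*t^2 + 11*t + 4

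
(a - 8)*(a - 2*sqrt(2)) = a^2 - 8*a - 2*sqrt(2)*a + 16*sqrt(2)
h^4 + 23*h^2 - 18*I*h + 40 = (h - 4*I)*(h - 2*I)*(h + I)*(h + 5*I)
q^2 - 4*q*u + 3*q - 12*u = (q + 3)*(q - 4*u)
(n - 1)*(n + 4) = n^2 + 3*n - 4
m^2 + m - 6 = (m - 2)*(m + 3)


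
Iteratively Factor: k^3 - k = (k - 1)*(k^2 + k) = (k - 1)*(k + 1)*(k)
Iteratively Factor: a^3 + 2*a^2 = (a)*(a^2 + 2*a) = a^2*(a + 2)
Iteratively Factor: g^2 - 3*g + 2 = (g - 1)*(g - 2)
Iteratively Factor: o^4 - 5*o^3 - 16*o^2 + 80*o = (o - 5)*(o^3 - 16*o) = (o - 5)*(o - 4)*(o^2 + 4*o) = o*(o - 5)*(o - 4)*(o + 4)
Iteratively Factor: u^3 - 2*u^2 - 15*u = (u + 3)*(u^2 - 5*u) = u*(u + 3)*(u - 5)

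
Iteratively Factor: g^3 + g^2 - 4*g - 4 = (g + 2)*(g^2 - g - 2) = (g - 2)*(g + 2)*(g + 1)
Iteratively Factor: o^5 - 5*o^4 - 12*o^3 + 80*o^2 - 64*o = (o - 1)*(o^4 - 4*o^3 - 16*o^2 + 64*o) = (o - 1)*(o + 4)*(o^3 - 8*o^2 + 16*o) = (o - 4)*(o - 1)*(o + 4)*(o^2 - 4*o) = (o - 4)^2*(o - 1)*(o + 4)*(o)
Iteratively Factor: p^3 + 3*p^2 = (p)*(p^2 + 3*p) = p*(p + 3)*(p)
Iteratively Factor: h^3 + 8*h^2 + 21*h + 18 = (h + 2)*(h^2 + 6*h + 9) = (h + 2)*(h + 3)*(h + 3)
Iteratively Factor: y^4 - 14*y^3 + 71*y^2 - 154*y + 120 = (y - 3)*(y^3 - 11*y^2 + 38*y - 40) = (y - 5)*(y - 3)*(y^2 - 6*y + 8) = (y - 5)*(y - 4)*(y - 3)*(y - 2)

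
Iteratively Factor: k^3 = (k)*(k^2) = k^2*(k)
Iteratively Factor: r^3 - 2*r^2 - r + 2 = (r - 2)*(r^2 - 1) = (r - 2)*(r + 1)*(r - 1)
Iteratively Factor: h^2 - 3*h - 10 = (h - 5)*(h + 2)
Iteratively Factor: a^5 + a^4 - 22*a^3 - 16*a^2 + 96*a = (a)*(a^4 + a^3 - 22*a^2 - 16*a + 96) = a*(a - 2)*(a^3 + 3*a^2 - 16*a - 48) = a*(a - 2)*(a + 3)*(a^2 - 16) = a*(a - 4)*(a - 2)*(a + 3)*(a + 4)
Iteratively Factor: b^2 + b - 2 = (b - 1)*(b + 2)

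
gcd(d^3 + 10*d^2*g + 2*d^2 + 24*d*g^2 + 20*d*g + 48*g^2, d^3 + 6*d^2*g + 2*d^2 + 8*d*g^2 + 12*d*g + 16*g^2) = d^2 + 4*d*g + 2*d + 8*g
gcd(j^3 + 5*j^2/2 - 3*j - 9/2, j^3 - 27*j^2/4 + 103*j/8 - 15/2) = j - 3/2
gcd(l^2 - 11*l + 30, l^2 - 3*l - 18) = l - 6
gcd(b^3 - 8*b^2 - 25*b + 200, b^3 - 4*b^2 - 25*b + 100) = b^2 - 25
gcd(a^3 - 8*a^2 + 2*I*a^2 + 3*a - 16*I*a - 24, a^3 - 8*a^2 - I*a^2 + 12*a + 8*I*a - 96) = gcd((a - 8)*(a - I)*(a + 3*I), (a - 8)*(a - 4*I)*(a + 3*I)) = a^2 + a*(-8 + 3*I) - 24*I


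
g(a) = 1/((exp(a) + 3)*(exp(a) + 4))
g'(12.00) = 0.00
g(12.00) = 0.00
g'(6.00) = 0.00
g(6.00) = 0.00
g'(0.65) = -0.02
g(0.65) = 0.03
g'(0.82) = -0.02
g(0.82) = 0.03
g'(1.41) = -0.02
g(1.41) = 0.02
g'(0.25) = -0.02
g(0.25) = 0.04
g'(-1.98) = -0.01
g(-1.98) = 0.08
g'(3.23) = -0.00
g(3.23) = 0.00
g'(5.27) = -0.00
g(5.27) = 0.00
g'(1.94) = -0.01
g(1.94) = 0.01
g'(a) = -exp(a)/((exp(a) + 3)*(exp(a) + 4)^2) - exp(a)/((exp(a) + 3)^2*(exp(a) + 4)) = (-2*exp(a) - 7)*exp(a)/(exp(4*a) + 14*exp(3*a) + 73*exp(2*a) + 168*exp(a) + 144)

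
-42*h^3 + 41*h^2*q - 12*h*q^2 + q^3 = (-7*h + q)*(-3*h + q)*(-2*h + q)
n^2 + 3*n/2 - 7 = (n - 2)*(n + 7/2)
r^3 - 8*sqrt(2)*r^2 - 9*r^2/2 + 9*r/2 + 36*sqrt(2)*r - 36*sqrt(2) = (r - 3)*(r - 3/2)*(r - 8*sqrt(2))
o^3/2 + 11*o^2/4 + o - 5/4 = (o/2 + 1/2)*(o - 1/2)*(o + 5)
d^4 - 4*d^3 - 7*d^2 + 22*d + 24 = (d - 4)*(d - 3)*(d + 1)*(d + 2)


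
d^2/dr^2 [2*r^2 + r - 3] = 4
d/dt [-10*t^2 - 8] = -20*t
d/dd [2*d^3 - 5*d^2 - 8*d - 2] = 6*d^2 - 10*d - 8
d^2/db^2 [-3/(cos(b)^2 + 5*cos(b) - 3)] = 3*(4*sin(b)^4 - 15*sin(b)^2*cos(b) - 39*sin(b)^2 - 21)/(cos(b)^2 + 5*cos(b) - 3)^3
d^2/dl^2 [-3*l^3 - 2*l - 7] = -18*l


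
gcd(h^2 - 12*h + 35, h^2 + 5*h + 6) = 1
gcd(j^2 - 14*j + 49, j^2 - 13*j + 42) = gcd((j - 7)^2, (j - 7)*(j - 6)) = j - 7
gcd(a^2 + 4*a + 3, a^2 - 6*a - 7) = a + 1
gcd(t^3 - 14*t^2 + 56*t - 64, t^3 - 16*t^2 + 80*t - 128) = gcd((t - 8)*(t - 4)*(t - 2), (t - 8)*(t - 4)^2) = t^2 - 12*t + 32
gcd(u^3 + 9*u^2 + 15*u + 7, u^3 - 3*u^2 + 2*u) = 1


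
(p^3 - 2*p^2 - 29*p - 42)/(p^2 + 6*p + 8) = (p^2 - 4*p - 21)/(p + 4)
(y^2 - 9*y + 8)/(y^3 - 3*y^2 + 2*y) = (y - 8)/(y*(y - 2))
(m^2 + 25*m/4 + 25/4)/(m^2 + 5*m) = (m + 5/4)/m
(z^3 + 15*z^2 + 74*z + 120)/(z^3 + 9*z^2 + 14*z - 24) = (z + 5)/(z - 1)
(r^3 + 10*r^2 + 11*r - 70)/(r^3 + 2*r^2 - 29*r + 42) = (r + 5)/(r - 3)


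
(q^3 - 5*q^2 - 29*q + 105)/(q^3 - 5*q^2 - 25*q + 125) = (q^2 - 10*q + 21)/(q^2 - 10*q + 25)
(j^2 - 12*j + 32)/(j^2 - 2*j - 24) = (-j^2 + 12*j - 32)/(-j^2 + 2*j + 24)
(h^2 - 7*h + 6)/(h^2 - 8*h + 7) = (h - 6)/(h - 7)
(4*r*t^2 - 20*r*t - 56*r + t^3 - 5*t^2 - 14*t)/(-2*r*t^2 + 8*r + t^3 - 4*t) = (-4*r*t + 28*r - t^2 + 7*t)/(2*r*t - 4*r - t^2 + 2*t)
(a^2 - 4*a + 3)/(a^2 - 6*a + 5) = (a - 3)/(a - 5)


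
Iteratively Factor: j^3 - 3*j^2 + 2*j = (j - 2)*(j^2 - j) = (j - 2)*(j - 1)*(j)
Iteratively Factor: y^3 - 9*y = (y)*(y^2 - 9) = y*(y - 3)*(y + 3)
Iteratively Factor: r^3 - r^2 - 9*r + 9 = (r - 3)*(r^2 + 2*r - 3) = (r - 3)*(r + 3)*(r - 1)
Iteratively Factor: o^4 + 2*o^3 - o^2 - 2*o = (o + 1)*(o^3 + o^2 - 2*o) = o*(o + 1)*(o^2 + o - 2) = o*(o - 1)*(o + 1)*(o + 2)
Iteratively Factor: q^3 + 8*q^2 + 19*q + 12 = (q + 4)*(q^2 + 4*q + 3) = (q + 1)*(q + 4)*(q + 3)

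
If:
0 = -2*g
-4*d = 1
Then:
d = -1/4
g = 0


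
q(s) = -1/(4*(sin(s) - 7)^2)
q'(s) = cos(s)/(2*(sin(s) - 7)^3)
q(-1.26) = -0.00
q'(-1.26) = -0.00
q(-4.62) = -0.01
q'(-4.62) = 0.00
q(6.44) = -0.01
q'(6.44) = -0.00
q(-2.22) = -0.00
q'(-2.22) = 0.00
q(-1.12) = -0.00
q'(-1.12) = -0.00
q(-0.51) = -0.00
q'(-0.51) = -0.00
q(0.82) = -0.01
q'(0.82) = -0.00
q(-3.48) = -0.01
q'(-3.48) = 0.00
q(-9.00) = 0.00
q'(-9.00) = 0.00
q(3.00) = -0.00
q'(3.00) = 0.00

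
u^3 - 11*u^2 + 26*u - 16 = (u - 8)*(u - 2)*(u - 1)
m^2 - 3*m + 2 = (m - 2)*(m - 1)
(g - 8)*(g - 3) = g^2 - 11*g + 24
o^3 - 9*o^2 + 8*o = o*(o - 8)*(o - 1)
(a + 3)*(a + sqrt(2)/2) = a^2 + sqrt(2)*a/2 + 3*a + 3*sqrt(2)/2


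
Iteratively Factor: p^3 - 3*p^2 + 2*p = (p - 2)*(p^2 - p) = (p - 2)*(p - 1)*(p)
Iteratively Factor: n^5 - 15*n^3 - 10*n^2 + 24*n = (n)*(n^4 - 15*n^2 - 10*n + 24) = n*(n + 3)*(n^3 - 3*n^2 - 6*n + 8) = n*(n - 1)*(n + 3)*(n^2 - 2*n - 8) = n*(n - 1)*(n + 2)*(n + 3)*(n - 4)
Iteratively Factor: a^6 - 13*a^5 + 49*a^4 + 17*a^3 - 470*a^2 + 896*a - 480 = (a + 3)*(a^5 - 16*a^4 + 97*a^3 - 274*a^2 + 352*a - 160) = (a - 4)*(a + 3)*(a^4 - 12*a^3 + 49*a^2 - 78*a + 40) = (a - 5)*(a - 4)*(a + 3)*(a^3 - 7*a^2 + 14*a - 8) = (a - 5)*(a - 4)^2*(a + 3)*(a^2 - 3*a + 2) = (a - 5)*(a - 4)^2*(a - 2)*(a + 3)*(a - 1)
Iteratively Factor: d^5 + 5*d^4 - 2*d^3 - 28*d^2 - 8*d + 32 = (d - 2)*(d^4 + 7*d^3 + 12*d^2 - 4*d - 16) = (d - 2)*(d + 2)*(d^3 + 5*d^2 + 2*d - 8) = (d - 2)*(d + 2)*(d + 4)*(d^2 + d - 2) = (d - 2)*(d + 2)^2*(d + 4)*(d - 1)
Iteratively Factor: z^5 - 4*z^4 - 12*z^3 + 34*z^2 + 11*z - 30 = (z + 1)*(z^4 - 5*z^3 - 7*z^2 + 41*z - 30) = (z - 5)*(z + 1)*(z^3 - 7*z + 6) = (z - 5)*(z + 1)*(z + 3)*(z^2 - 3*z + 2) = (z - 5)*(z - 1)*(z + 1)*(z + 3)*(z - 2)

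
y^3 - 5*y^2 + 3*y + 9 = (y - 3)^2*(y + 1)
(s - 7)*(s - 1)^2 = s^3 - 9*s^2 + 15*s - 7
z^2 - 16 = (z - 4)*(z + 4)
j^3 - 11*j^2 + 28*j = j*(j - 7)*(j - 4)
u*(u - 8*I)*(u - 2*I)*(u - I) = u^4 - 11*I*u^3 - 26*u^2 + 16*I*u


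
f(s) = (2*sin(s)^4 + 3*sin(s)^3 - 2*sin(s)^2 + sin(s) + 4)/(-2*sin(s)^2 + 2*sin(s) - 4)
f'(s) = (4*sin(s)*cos(s) - 2*cos(s))*(2*sin(s)^4 + 3*sin(s)^3 - 2*sin(s)^2 + sin(s) + 4)/(-2*sin(s)^2 + 2*sin(s) - 4)^2 + (8*sin(s)^3*cos(s) + 9*sin(s)^2*cos(s) - 4*sin(s)*cos(s) + cos(s))/(-2*sin(s)^2 + 2*sin(s) - 4) = (-4*sin(s)^5 + 3*sin(s)^4 - 10*sin(s)^3 - 19*sin(s)^2 + 16*sin(s) - 6)*cos(s)/(2*(sin(s)^2 - sin(s) + 2)^2)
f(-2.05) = -0.09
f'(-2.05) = 0.41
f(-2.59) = -0.47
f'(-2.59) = 0.97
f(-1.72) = -0.01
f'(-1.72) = 0.11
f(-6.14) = -1.09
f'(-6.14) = -0.58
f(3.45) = -0.72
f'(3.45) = 1.02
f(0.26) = -1.16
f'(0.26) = -0.49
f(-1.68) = -0.00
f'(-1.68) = 0.08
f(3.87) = -0.31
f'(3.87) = 0.81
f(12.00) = -0.46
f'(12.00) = -0.96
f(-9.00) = -0.60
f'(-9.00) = 1.02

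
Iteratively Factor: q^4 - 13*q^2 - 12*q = (q - 4)*(q^3 + 4*q^2 + 3*q) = (q - 4)*(q + 3)*(q^2 + q) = (q - 4)*(q + 1)*(q + 3)*(q)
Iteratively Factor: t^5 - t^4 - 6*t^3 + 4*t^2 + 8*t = (t + 2)*(t^4 - 3*t^3 + 4*t) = (t + 1)*(t + 2)*(t^3 - 4*t^2 + 4*t) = (t - 2)*(t + 1)*(t + 2)*(t^2 - 2*t) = (t - 2)^2*(t + 1)*(t + 2)*(t)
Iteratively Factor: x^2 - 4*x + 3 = (x - 3)*(x - 1)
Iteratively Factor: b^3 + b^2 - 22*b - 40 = (b + 2)*(b^2 - b - 20) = (b - 5)*(b + 2)*(b + 4)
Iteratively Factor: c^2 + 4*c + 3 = (c + 1)*(c + 3)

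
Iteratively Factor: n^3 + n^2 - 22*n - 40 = (n - 5)*(n^2 + 6*n + 8) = (n - 5)*(n + 2)*(n + 4)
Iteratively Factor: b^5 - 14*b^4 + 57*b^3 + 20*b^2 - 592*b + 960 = (b + 3)*(b^4 - 17*b^3 + 108*b^2 - 304*b + 320) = (b - 4)*(b + 3)*(b^3 - 13*b^2 + 56*b - 80) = (b - 4)^2*(b + 3)*(b^2 - 9*b + 20) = (b - 5)*(b - 4)^2*(b + 3)*(b - 4)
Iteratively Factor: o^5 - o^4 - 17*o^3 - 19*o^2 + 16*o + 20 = (o + 1)*(o^4 - 2*o^3 - 15*o^2 - 4*o + 20) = (o - 1)*(o + 1)*(o^3 - o^2 - 16*o - 20) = (o - 1)*(o + 1)*(o + 2)*(o^2 - 3*o - 10) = (o - 5)*(o - 1)*(o + 1)*(o + 2)*(o + 2)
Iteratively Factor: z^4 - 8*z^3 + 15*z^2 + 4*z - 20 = (z - 2)*(z^3 - 6*z^2 + 3*z + 10) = (z - 2)*(z + 1)*(z^2 - 7*z + 10) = (z - 2)^2*(z + 1)*(z - 5)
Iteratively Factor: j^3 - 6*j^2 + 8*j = (j - 2)*(j^2 - 4*j) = j*(j - 2)*(j - 4)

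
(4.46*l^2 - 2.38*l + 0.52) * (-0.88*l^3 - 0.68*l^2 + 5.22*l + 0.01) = -3.9248*l^5 - 0.938400000000001*l^4 + 24.442*l^3 - 12.7326*l^2 + 2.6906*l + 0.0052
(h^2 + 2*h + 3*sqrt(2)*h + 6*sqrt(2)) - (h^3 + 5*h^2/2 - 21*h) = -h^3 - 3*h^2/2 + 3*sqrt(2)*h + 23*h + 6*sqrt(2)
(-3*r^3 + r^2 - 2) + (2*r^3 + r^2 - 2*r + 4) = -r^3 + 2*r^2 - 2*r + 2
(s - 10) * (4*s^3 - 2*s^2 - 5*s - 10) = 4*s^4 - 42*s^3 + 15*s^2 + 40*s + 100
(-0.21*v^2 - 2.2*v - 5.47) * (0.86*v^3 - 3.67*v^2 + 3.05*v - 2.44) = -0.1806*v^5 - 1.1213*v^4 + 2.7293*v^3 + 13.8773*v^2 - 11.3155*v + 13.3468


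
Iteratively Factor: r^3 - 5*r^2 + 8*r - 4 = (r - 2)*(r^2 - 3*r + 2) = (r - 2)*(r - 1)*(r - 2)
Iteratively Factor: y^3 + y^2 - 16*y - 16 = (y + 4)*(y^2 - 3*y - 4) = (y + 1)*(y + 4)*(y - 4)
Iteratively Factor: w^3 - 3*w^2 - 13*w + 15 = (w - 5)*(w^2 + 2*w - 3) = (w - 5)*(w + 3)*(w - 1)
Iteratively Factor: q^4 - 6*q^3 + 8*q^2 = (q - 4)*(q^3 - 2*q^2) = q*(q - 4)*(q^2 - 2*q) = q*(q - 4)*(q - 2)*(q)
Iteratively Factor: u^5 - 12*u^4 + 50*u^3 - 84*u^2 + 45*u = (u - 1)*(u^4 - 11*u^3 + 39*u^2 - 45*u) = (u - 3)*(u - 1)*(u^3 - 8*u^2 + 15*u) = u*(u - 3)*(u - 1)*(u^2 - 8*u + 15) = u*(u - 3)^2*(u - 1)*(u - 5)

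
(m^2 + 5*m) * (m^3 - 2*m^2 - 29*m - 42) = m^5 + 3*m^4 - 39*m^3 - 187*m^2 - 210*m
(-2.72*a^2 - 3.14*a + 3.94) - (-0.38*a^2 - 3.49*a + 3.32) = -2.34*a^2 + 0.35*a + 0.62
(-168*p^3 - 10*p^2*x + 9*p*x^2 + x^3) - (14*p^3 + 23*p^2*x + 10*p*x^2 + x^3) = -182*p^3 - 33*p^2*x - p*x^2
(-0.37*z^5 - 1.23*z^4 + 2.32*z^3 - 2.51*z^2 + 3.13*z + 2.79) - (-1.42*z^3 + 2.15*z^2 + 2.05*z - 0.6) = -0.37*z^5 - 1.23*z^4 + 3.74*z^3 - 4.66*z^2 + 1.08*z + 3.39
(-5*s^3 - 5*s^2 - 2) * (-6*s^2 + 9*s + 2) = 30*s^5 - 15*s^4 - 55*s^3 + 2*s^2 - 18*s - 4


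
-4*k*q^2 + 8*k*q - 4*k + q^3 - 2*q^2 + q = (-4*k + q)*(q - 1)^2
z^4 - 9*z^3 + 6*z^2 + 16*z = z*(z - 8)*(z - 2)*(z + 1)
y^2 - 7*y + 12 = (y - 4)*(y - 3)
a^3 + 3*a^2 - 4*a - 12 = (a - 2)*(a + 2)*(a + 3)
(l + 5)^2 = l^2 + 10*l + 25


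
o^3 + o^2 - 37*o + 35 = (o - 5)*(o - 1)*(o + 7)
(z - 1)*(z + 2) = z^2 + z - 2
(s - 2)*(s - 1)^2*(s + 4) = s^4 - 11*s^2 + 18*s - 8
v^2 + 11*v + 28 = (v + 4)*(v + 7)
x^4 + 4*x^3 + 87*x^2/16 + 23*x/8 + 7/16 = (x + 1/4)*(x + 1)^2*(x + 7/4)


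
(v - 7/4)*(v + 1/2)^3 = v^4 - v^3/4 - 15*v^2/8 - 19*v/16 - 7/32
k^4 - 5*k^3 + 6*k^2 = k^2*(k - 3)*(k - 2)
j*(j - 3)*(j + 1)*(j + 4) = j^4 + 2*j^3 - 11*j^2 - 12*j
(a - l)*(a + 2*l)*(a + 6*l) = a^3 + 7*a^2*l + 4*a*l^2 - 12*l^3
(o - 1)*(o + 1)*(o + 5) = o^3 + 5*o^2 - o - 5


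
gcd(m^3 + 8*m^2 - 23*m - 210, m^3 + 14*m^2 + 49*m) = m + 7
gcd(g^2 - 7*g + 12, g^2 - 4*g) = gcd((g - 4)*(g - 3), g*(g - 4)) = g - 4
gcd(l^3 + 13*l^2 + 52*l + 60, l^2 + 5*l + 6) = l + 2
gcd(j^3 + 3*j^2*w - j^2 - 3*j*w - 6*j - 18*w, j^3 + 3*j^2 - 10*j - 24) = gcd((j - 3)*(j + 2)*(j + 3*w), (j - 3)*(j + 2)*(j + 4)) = j^2 - j - 6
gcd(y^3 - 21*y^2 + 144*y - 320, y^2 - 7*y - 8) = y - 8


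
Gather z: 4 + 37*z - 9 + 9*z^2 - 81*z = 9*z^2 - 44*z - 5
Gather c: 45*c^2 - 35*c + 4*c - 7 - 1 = 45*c^2 - 31*c - 8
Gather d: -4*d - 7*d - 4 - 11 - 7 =-11*d - 22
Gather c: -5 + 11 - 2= 4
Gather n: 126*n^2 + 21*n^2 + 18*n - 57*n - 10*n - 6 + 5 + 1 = 147*n^2 - 49*n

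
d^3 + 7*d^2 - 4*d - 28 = (d - 2)*(d + 2)*(d + 7)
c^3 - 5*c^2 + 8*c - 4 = (c - 2)^2*(c - 1)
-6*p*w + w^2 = w*(-6*p + w)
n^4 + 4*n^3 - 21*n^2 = n^2*(n - 3)*(n + 7)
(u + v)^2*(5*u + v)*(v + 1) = 5*u^3*v + 5*u^3 + 11*u^2*v^2 + 11*u^2*v + 7*u*v^3 + 7*u*v^2 + v^4 + v^3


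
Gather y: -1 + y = y - 1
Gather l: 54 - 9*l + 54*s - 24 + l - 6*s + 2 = -8*l + 48*s + 32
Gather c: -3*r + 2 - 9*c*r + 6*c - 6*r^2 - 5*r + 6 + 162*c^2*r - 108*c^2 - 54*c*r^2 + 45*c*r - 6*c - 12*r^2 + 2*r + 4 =c^2*(162*r - 108) + c*(-54*r^2 + 36*r) - 18*r^2 - 6*r + 12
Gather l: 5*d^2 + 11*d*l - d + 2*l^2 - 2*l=5*d^2 - d + 2*l^2 + l*(11*d - 2)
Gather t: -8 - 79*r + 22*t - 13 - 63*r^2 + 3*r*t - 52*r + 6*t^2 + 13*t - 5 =-63*r^2 - 131*r + 6*t^2 + t*(3*r + 35) - 26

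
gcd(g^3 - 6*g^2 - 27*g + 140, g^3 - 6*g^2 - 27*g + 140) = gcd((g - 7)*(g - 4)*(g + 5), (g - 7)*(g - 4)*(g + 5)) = g^3 - 6*g^2 - 27*g + 140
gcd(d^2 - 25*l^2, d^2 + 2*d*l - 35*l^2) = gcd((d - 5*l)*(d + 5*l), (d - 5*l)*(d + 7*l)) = d - 5*l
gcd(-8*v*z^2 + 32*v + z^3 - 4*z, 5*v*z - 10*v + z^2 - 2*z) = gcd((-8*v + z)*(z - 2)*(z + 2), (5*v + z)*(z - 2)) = z - 2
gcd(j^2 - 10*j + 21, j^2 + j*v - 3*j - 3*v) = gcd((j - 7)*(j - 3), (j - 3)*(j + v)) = j - 3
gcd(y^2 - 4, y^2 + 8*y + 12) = y + 2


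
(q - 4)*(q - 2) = q^2 - 6*q + 8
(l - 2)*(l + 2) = l^2 - 4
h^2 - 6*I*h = h*(h - 6*I)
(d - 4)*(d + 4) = d^2 - 16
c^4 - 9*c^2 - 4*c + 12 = (c - 3)*(c - 1)*(c + 2)^2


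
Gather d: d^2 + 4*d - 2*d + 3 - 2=d^2 + 2*d + 1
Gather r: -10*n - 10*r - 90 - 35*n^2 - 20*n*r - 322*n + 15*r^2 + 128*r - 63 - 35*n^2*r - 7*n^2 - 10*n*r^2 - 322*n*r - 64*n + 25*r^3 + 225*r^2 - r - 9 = -42*n^2 - 396*n + 25*r^3 + r^2*(240 - 10*n) + r*(-35*n^2 - 342*n + 117) - 162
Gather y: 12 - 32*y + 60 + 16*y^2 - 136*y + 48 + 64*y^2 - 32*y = 80*y^2 - 200*y + 120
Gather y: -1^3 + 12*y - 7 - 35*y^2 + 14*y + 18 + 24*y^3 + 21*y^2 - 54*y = 24*y^3 - 14*y^2 - 28*y + 10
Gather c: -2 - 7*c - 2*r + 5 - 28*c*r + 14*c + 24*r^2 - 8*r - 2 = c*(7 - 28*r) + 24*r^2 - 10*r + 1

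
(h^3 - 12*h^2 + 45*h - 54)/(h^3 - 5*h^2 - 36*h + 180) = (h^2 - 6*h + 9)/(h^2 + h - 30)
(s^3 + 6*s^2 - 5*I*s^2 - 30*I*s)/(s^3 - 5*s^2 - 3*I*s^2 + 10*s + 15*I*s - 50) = s*(s + 6)/(s^2 + s*(-5 + 2*I) - 10*I)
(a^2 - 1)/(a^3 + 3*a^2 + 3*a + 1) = (a - 1)/(a^2 + 2*a + 1)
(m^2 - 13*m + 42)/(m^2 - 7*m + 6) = (m - 7)/(m - 1)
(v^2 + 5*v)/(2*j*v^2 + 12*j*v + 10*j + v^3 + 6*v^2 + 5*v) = v/(2*j*v + 2*j + v^2 + v)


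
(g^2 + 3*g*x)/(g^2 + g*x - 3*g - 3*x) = g*(g + 3*x)/(g^2 + g*x - 3*g - 3*x)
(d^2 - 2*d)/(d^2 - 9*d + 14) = d/(d - 7)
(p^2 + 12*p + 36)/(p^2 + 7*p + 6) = (p + 6)/(p + 1)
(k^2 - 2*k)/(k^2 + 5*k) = (k - 2)/(k + 5)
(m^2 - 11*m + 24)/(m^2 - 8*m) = (m - 3)/m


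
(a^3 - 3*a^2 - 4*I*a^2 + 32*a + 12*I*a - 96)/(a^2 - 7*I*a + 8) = (a^2 + a*(-3 + 4*I) - 12*I)/(a + I)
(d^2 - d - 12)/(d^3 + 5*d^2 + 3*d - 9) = (d - 4)/(d^2 + 2*d - 3)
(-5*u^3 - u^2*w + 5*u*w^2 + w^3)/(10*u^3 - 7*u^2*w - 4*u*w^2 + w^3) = (-5*u^2 - 6*u*w - w^2)/(10*u^2 + 3*u*w - w^2)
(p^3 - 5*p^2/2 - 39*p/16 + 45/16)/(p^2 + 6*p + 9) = (16*p^3 - 40*p^2 - 39*p + 45)/(16*(p^2 + 6*p + 9))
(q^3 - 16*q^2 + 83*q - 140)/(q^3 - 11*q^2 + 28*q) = (q - 5)/q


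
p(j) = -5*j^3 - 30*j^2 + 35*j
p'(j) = -15*j^2 - 60*j + 35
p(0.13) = 4.03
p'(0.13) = 26.95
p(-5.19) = -290.74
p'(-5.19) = -57.64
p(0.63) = 8.89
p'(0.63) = -8.75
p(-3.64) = -283.75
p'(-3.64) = 54.66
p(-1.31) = -86.09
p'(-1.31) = 87.86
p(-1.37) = -91.40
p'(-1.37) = 89.05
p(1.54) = -35.51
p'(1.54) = -92.97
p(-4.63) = -308.89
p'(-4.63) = -8.75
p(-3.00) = -240.00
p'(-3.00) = 80.00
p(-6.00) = -210.00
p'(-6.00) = -145.00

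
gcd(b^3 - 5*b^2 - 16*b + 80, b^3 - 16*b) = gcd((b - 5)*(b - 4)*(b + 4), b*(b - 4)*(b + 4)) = b^2 - 16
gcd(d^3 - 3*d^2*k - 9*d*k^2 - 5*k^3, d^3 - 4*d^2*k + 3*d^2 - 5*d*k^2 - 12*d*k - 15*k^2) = d^2 - 4*d*k - 5*k^2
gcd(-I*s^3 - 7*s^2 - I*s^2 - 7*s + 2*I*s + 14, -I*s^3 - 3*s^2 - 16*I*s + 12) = 1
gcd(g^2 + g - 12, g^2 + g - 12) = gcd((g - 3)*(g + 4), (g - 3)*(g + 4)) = g^2 + g - 12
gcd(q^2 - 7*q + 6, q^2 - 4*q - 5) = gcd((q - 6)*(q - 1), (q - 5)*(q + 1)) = 1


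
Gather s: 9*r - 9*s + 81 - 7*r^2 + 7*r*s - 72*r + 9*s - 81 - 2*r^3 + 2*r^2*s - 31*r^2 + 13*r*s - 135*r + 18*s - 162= -2*r^3 - 38*r^2 - 198*r + s*(2*r^2 + 20*r + 18) - 162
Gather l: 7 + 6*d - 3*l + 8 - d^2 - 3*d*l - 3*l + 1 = -d^2 + 6*d + l*(-3*d - 6) + 16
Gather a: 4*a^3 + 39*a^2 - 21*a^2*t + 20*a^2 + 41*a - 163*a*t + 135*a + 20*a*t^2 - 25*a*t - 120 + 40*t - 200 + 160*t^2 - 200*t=4*a^3 + a^2*(59 - 21*t) + a*(20*t^2 - 188*t + 176) + 160*t^2 - 160*t - 320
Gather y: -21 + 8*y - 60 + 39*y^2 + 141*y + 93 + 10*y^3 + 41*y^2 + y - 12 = 10*y^3 + 80*y^2 + 150*y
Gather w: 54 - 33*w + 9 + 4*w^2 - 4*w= 4*w^2 - 37*w + 63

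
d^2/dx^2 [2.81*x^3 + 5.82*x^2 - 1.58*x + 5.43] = 16.86*x + 11.64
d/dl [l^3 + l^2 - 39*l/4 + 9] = 3*l^2 + 2*l - 39/4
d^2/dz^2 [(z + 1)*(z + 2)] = 2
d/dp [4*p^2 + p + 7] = 8*p + 1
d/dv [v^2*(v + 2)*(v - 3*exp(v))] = v*(-3*v^2*exp(v) + 4*v^2 - 15*v*exp(v) + 6*v - 12*exp(v))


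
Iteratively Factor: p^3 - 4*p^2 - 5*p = (p + 1)*(p^2 - 5*p) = p*(p + 1)*(p - 5)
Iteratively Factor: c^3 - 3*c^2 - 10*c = (c + 2)*(c^2 - 5*c) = (c - 5)*(c + 2)*(c)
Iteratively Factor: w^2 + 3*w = (w + 3)*(w)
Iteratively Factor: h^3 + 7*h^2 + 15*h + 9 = (h + 3)*(h^2 + 4*h + 3) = (h + 1)*(h + 3)*(h + 3)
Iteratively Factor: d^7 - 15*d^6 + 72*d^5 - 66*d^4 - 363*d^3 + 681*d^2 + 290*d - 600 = (d + 1)*(d^6 - 16*d^5 + 88*d^4 - 154*d^3 - 209*d^2 + 890*d - 600) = (d + 1)*(d + 2)*(d^5 - 18*d^4 + 124*d^3 - 402*d^2 + 595*d - 300) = (d - 5)*(d + 1)*(d + 2)*(d^4 - 13*d^3 + 59*d^2 - 107*d + 60) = (d - 5)*(d - 4)*(d + 1)*(d + 2)*(d^3 - 9*d^2 + 23*d - 15) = (d - 5)*(d - 4)*(d - 3)*(d + 1)*(d + 2)*(d^2 - 6*d + 5) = (d - 5)*(d - 4)*(d - 3)*(d - 1)*(d + 1)*(d + 2)*(d - 5)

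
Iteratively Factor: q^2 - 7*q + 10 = (q - 2)*(q - 5)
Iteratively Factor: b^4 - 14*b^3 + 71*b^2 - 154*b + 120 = (b - 4)*(b^3 - 10*b^2 + 31*b - 30) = (b - 4)*(b - 3)*(b^2 - 7*b + 10) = (b - 4)*(b - 3)*(b - 2)*(b - 5)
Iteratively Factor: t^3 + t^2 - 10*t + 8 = (t - 1)*(t^2 + 2*t - 8) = (t - 1)*(t + 4)*(t - 2)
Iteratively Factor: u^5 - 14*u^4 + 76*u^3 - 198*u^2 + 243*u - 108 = (u - 4)*(u^4 - 10*u^3 + 36*u^2 - 54*u + 27) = (u - 4)*(u - 1)*(u^3 - 9*u^2 + 27*u - 27) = (u - 4)*(u - 3)*(u - 1)*(u^2 - 6*u + 9) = (u - 4)*(u - 3)^2*(u - 1)*(u - 3)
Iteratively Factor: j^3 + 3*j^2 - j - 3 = (j - 1)*(j^2 + 4*j + 3) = (j - 1)*(j + 1)*(j + 3)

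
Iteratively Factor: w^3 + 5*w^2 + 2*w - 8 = (w + 2)*(w^2 + 3*w - 4) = (w + 2)*(w + 4)*(w - 1)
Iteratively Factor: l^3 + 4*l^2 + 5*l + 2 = (l + 2)*(l^2 + 2*l + 1) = (l + 1)*(l + 2)*(l + 1)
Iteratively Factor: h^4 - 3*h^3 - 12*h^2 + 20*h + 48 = (h + 2)*(h^3 - 5*h^2 - 2*h + 24) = (h - 3)*(h + 2)*(h^2 - 2*h - 8) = (h - 3)*(h + 2)^2*(h - 4)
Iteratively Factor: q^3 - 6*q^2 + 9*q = (q)*(q^2 - 6*q + 9) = q*(q - 3)*(q - 3)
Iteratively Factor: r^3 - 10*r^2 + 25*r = (r - 5)*(r^2 - 5*r) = r*(r - 5)*(r - 5)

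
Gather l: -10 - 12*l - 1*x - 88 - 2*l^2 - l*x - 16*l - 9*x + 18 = -2*l^2 + l*(-x - 28) - 10*x - 80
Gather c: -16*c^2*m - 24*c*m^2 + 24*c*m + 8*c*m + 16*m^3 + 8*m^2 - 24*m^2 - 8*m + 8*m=-16*c^2*m + c*(-24*m^2 + 32*m) + 16*m^3 - 16*m^2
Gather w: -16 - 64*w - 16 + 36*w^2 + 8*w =36*w^2 - 56*w - 32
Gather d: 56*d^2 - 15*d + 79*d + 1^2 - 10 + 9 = 56*d^2 + 64*d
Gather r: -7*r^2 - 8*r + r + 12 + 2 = -7*r^2 - 7*r + 14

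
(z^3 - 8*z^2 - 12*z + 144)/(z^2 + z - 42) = (z^2 - 2*z - 24)/(z + 7)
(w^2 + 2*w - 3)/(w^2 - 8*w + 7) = (w + 3)/(w - 7)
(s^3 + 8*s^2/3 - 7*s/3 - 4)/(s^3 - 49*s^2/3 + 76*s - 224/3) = (s^2 + 4*s + 3)/(s^2 - 15*s + 56)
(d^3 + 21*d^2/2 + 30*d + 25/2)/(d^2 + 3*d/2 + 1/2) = (d^2 + 10*d + 25)/(d + 1)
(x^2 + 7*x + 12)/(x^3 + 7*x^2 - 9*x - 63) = (x + 4)/(x^2 + 4*x - 21)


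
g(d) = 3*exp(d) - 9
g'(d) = 3*exp(d)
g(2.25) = 19.46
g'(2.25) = 28.46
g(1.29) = 1.90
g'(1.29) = 10.90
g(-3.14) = -8.87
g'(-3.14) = 0.13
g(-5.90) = -8.99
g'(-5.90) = 0.01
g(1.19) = 0.86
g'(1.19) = 9.86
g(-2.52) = -8.76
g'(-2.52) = 0.24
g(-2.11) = -8.64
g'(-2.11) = 0.36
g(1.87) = 10.46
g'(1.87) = 19.46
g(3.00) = 51.26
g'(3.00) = 60.26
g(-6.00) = -8.99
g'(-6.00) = 0.01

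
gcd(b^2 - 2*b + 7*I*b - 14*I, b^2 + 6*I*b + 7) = b + 7*I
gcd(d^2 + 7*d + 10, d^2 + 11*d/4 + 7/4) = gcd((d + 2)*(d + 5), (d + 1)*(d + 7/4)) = 1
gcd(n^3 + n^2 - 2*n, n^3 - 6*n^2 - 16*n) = n^2 + 2*n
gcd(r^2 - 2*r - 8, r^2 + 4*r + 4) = r + 2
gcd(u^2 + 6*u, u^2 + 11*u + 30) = u + 6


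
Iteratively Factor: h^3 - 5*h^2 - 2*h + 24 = (h + 2)*(h^2 - 7*h + 12) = (h - 4)*(h + 2)*(h - 3)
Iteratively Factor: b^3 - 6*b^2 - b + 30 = (b - 3)*(b^2 - 3*b - 10) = (b - 3)*(b + 2)*(b - 5)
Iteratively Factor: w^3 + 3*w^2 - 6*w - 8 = (w - 2)*(w^2 + 5*w + 4) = (w - 2)*(w + 4)*(w + 1)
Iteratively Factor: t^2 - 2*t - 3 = (t + 1)*(t - 3)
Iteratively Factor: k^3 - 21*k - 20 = (k + 1)*(k^2 - k - 20) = (k + 1)*(k + 4)*(k - 5)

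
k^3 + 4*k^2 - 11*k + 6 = (k - 1)^2*(k + 6)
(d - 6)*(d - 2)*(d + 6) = d^3 - 2*d^2 - 36*d + 72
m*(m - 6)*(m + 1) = m^3 - 5*m^2 - 6*m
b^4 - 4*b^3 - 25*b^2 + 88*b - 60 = (b - 6)*(b - 2)*(b - 1)*(b + 5)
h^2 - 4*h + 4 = (h - 2)^2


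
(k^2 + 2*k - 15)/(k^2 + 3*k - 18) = (k + 5)/(k + 6)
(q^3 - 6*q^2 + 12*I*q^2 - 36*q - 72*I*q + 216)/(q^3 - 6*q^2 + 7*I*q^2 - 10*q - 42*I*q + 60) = (q^2 + 12*I*q - 36)/(q^2 + 7*I*q - 10)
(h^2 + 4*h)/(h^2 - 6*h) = (h + 4)/(h - 6)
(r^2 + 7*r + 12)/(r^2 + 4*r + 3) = (r + 4)/(r + 1)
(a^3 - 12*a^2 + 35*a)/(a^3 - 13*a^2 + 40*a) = (a - 7)/(a - 8)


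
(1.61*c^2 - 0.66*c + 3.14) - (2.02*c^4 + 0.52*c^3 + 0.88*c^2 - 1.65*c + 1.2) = -2.02*c^4 - 0.52*c^3 + 0.73*c^2 + 0.99*c + 1.94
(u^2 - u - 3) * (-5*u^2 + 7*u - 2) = -5*u^4 + 12*u^3 + 6*u^2 - 19*u + 6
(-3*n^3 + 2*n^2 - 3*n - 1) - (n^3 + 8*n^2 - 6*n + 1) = -4*n^3 - 6*n^2 + 3*n - 2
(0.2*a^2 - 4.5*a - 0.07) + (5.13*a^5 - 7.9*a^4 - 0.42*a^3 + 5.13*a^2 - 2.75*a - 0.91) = 5.13*a^5 - 7.9*a^4 - 0.42*a^3 + 5.33*a^2 - 7.25*a - 0.98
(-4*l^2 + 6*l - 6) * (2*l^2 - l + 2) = -8*l^4 + 16*l^3 - 26*l^2 + 18*l - 12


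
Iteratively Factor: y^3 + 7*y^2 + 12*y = (y + 3)*(y^2 + 4*y) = y*(y + 3)*(y + 4)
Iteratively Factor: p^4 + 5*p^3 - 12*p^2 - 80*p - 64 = (p + 1)*(p^3 + 4*p^2 - 16*p - 64) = (p + 1)*(p + 4)*(p^2 - 16) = (p + 1)*(p + 4)^2*(p - 4)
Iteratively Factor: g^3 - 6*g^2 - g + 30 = (g + 2)*(g^2 - 8*g + 15) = (g - 5)*(g + 2)*(g - 3)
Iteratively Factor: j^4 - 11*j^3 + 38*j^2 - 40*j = (j - 4)*(j^3 - 7*j^2 + 10*j) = (j - 4)*(j - 2)*(j^2 - 5*j) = (j - 5)*(j - 4)*(j - 2)*(j)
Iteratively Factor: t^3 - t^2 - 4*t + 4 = (t - 1)*(t^2 - 4) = (t - 2)*(t - 1)*(t + 2)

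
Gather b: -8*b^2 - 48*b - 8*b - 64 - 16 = -8*b^2 - 56*b - 80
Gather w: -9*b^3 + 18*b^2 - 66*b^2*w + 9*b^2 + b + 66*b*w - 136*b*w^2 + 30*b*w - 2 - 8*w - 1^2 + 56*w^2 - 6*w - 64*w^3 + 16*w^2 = -9*b^3 + 27*b^2 + b - 64*w^3 + w^2*(72 - 136*b) + w*(-66*b^2 + 96*b - 14) - 3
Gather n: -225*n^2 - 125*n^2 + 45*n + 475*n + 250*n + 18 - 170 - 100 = -350*n^2 + 770*n - 252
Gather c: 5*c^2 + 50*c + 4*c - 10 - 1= 5*c^2 + 54*c - 11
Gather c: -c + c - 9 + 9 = 0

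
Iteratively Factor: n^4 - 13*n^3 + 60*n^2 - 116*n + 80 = (n - 5)*(n^3 - 8*n^2 + 20*n - 16) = (n - 5)*(n - 4)*(n^2 - 4*n + 4) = (n - 5)*(n - 4)*(n - 2)*(n - 2)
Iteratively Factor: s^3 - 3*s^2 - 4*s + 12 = (s + 2)*(s^2 - 5*s + 6) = (s - 2)*(s + 2)*(s - 3)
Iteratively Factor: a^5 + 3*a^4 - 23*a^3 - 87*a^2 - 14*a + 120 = (a - 1)*(a^4 + 4*a^3 - 19*a^2 - 106*a - 120) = (a - 1)*(a + 2)*(a^3 + 2*a^2 - 23*a - 60) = (a - 1)*(a + 2)*(a + 3)*(a^2 - a - 20) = (a - 5)*(a - 1)*(a + 2)*(a + 3)*(a + 4)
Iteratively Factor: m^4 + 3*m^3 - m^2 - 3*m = (m - 1)*(m^3 + 4*m^2 + 3*m) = (m - 1)*(m + 1)*(m^2 + 3*m) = m*(m - 1)*(m + 1)*(m + 3)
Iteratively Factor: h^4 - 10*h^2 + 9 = (h + 1)*(h^3 - h^2 - 9*h + 9) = (h - 1)*(h + 1)*(h^2 - 9) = (h - 1)*(h + 1)*(h + 3)*(h - 3)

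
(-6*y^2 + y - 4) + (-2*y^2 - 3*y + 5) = -8*y^2 - 2*y + 1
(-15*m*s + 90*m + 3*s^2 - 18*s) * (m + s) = -15*m^2*s + 90*m^2 - 12*m*s^2 + 72*m*s + 3*s^3 - 18*s^2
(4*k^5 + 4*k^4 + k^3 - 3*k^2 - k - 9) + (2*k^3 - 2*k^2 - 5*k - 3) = 4*k^5 + 4*k^4 + 3*k^3 - 5*k^2 - 6*k - 12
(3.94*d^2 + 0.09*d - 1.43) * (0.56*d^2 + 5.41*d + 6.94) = 2.2064*d^4 + 21.3658*d^3 + 27.0297*d^2 - 7.1117*d - 9.9242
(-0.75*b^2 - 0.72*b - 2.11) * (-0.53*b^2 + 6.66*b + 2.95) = 0.3975*b^4 - 4.6134*b^3 - 5.8894*b^2 - 16.1766*b - 6.2245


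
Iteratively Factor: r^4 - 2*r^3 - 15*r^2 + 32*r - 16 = (r - 4)*(r^3 + 2*r^2 - 7*r + 4) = (r - 4)*(r + 4)*(r^2 - 2*r + 1) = (r - 4)*(r - 1)*(r + 4)*(r - 1)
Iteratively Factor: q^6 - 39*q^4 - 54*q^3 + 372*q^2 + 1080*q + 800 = (q + 2)*(q^5 - 2*q^4 - 35*q^3 + 16*q^2 + 340*q + 400) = (q - 5)*(q + 2)*(q^4 + 3*q^3 - 20*q^2 - 84*q - 80) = (q - 5)*(q + 2)^2*(q^3 + q^2 - 22*q - 40) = (q - 5)*(q + 2)^2*(q + 4)*(q^2 - 3*q - 10) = (q - 5)*(q + 2)^3*(q + 4)*(q - 5)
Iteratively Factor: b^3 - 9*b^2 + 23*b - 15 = (b - 5)*(b^2 - 4*b + 3) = (b - 5)*(b - 3)*(b - 1)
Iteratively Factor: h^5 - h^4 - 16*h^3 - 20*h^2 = (h + 2)*(h^4 - 3*h^3 - 10*h^2) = (h + 2)^2*(h^3 - 5*h^2) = h*(h + 2)^2*(h^2 - 5*h) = h^2*(h + 2)^2*(h - 5)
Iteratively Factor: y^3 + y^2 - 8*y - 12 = (y + 2)*(y^2 - y - 6) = (y - 3)*(y + 2)*(y + 2)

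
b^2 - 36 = (b - 6)*(b + 6)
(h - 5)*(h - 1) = h^2 - 6*h + 5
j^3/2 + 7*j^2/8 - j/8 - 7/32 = (j/2 + 1/4)*(j - 1/2)*(j + 7/4)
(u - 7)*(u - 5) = u^2 - 12*u + 35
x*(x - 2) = x^2 - 2*x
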